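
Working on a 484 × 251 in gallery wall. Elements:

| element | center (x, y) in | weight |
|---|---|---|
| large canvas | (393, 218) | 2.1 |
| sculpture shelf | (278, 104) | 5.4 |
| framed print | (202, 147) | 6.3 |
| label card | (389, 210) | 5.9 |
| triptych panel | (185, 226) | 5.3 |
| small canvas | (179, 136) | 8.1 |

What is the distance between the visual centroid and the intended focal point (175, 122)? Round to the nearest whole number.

Weights sum to 2.1 + 5.4 + 6.3 + 5.9 + 5.3 + 8.1 = 33.1.
Σw·x = 8324.6; x̄ = 8324.6/33.1 ≈ 251.50.
y: moment 5483.9 / weight 33.1 ≈ 165.68
Offset from (175, 122): Δx ≈ 76.50, Δy ≈ 43.68; distance = √(Δx² + Δy²) ≈ 88.09.

≈ 88 in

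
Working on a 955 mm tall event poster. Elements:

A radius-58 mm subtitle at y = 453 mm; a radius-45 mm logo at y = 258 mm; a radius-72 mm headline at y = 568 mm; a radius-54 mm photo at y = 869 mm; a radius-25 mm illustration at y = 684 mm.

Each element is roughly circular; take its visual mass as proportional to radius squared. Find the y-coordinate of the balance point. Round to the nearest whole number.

y ≈ 563

r² weights: subtitle 58² = 3364, logo 45² = 2025, headline 72² = 5184, photo 54² = 2916, illustration 25² = 625. Total = 14114.
y: (3364·453 + 2025·258 + 5184·568 + 2916·869 + 625·684) / 14114 = 7952358 / 14114 ≈ 563.44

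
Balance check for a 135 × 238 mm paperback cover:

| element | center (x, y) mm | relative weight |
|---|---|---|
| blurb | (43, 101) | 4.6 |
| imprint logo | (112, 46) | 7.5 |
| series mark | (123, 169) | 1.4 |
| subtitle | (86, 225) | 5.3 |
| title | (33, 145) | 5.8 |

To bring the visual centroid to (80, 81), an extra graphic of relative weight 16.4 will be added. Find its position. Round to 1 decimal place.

(86.8, 14.7)

After adding the extra graphic, total weight = 4.6 + 7.5 + 1.4 + 5.3 + 5.8 + 16.4 = 41.0.
Along x: (1857.2 + 16.4·x) / 41.0 = 80 (existing moment 4.6·43 + 7.5·112 + 1.4·123 + 5.3·86 + 5.8·33 = 1857.2) ⇒ x = (3280.0 − 1857.2) / 16.4 ≈ 86.76.
Along y: (3079.7 + 16.4·y) / 41.0 = 81 (existing moment 4.6·101 + 7.5·46 + 1.4·169 + 5.3·225 + 5.8·145 = 3079.7) ⇒ y = (3321.0 − 3079.7) / 16.4 ≈ 14.71.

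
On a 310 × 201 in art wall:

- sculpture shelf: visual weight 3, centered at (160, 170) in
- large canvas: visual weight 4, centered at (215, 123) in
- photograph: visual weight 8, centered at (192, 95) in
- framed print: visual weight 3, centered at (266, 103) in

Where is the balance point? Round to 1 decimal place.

Weights sum to 3 + 4 + 8 + 3 = 18.
Σw·x = 3·160 + 4·215 + 8·192 + 3·266 = 3674, so x̄ = 3674/18 ≈ 204.11.
Σw·y = 3·170 + 4·123 + 8·95 + 3·103 = 2071, so ȳ = 2071/18 ≈ 115.06.

(204.1, 115.1)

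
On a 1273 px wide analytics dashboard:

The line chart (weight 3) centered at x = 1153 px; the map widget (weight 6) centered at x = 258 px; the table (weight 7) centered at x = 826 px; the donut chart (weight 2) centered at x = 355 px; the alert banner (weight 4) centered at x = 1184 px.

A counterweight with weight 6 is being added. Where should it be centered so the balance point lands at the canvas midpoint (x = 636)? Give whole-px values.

After adding the counterweight, total weight = 3 + 6 + 7 + 2 + 4 + 6 = 28.
x: need Σw·x = 28·636 = 17808. Existing = 3·1153 + 6·258 + 7·826 + 2·355 + 4·1184 = 16235. Remainder 1573 / 6 ≈ 262.17.

x ≈ 262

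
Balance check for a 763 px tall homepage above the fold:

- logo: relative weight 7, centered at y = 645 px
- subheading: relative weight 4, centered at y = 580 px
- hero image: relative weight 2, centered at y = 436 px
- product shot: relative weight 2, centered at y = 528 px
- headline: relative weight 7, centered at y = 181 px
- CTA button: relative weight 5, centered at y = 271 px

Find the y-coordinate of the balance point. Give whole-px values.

y ≈ 422

Weights sum to 7 + 4 + 2 + 2 + 7 + 5 = 27.
y: (7·645 + 4·580 + 2·436 + 2·528 + 7·181 + 5·271) / 27 = 11385 / 27 ≈ 421.67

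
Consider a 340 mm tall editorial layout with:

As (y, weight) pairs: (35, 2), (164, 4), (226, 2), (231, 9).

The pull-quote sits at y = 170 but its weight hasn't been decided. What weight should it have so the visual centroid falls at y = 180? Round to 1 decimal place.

w ≈ 19.7

Fixed elements: Σw = 2 + 4 + 2 + 9 = 17, Σw·y = 2·35 + 4·164 + 2·226 + 9·231 = 3257.
Balance at y = 180 requires (3257 + w·170) / (17 + w) = 180.
So w = (180·17 − 3257)/(170 − 180) = -197/-10 ≈ 19.70.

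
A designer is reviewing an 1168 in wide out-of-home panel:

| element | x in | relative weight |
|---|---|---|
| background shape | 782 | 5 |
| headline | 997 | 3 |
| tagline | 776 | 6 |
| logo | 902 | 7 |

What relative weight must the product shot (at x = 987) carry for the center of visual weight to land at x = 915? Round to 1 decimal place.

Known weights sum to 5 + 3 + 6 + 7 = 21; their moment is 5·782 + 3·997 + 6·776 + 7·902 = 17871.
Balance at x = 915 requires (17871 + w·987) / (21 + w) = 915.
So w = (915·21 − 17871)/(987 − 915) = 1344/72 ≈ 18.67.

w ≈ 18.7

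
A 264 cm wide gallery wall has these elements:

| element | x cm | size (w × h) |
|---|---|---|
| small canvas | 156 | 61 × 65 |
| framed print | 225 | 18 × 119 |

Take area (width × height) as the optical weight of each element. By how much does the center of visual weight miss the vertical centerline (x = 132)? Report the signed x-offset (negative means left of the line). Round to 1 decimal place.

≈ 48.2 cm

Areas: small canvas 61·65 = 3965, framed print 18·119 = 2142. Total weight = 6107.
x: (3965·156 + 2142·225) / 6107 = 1100490 / 6107 ≈ 180.20
Difference: 180.20 − 132 ≈ 48.20.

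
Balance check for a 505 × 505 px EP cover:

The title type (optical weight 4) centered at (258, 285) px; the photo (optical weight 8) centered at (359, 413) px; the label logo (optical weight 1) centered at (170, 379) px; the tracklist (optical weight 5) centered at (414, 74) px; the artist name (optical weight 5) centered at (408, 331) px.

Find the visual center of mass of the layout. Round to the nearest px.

Total weight = 4 + 8 + 1 + 5 + 5 = 23.
Σw·x = 4·258 + 8·359 + 1·170 + 5·414 + 5·408 = 8184, so x̄ = 8184/23 ≈ 355.83.
Σw·y = 4·285 + 8·413 + 1·379 + 5·74 + 5·331 = 6848, so ȳ = 6848/23 ≈ 297.74.

(356, 298)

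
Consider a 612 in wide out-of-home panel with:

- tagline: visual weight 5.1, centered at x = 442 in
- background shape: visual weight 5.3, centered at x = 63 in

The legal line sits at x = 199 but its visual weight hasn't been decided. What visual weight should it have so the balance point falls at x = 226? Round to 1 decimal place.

w ≈ 8.8

Existing Σw = 10.4 (5.1 + 5.3); existing moment 5.1·442 + 5.3·63 = 2588.1.
Balance at x = 226 requires (2588.1 + w·199) / (10.4 + w) = 226.
Solving: w = (226·10.4 − 2588.1) / (199 − 226) = -237.7 / -27 ≈ 8.80.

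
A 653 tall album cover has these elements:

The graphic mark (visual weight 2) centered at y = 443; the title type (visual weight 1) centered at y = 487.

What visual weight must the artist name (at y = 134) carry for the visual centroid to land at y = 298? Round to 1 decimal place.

w ≈ 2.9

Known weights sum to 2 + 1 = 3; their moment is 2·443 + 1·487 = 1373.
Balance at y = 298 requires (1373 + w·134) / (3 + w) = 298.
So w = (298·3 − 1373)/(134 − 298) = -479/-164 ≈ 2.92.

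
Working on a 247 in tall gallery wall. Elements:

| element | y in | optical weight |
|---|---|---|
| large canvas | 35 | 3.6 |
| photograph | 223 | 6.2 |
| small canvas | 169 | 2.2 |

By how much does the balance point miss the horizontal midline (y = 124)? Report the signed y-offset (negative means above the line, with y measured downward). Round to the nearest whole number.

≈ 33 in

Weights sum to 3.6 + 6.2 + 2.2 = 12.0.
y-moment: 3.6·35 + 6.2·223 + 2.2·169 = 1880.4; centroid 1880.4/12.0 ≈ 156.70.
Difference: 156.70 − 124 ≈ 32.70.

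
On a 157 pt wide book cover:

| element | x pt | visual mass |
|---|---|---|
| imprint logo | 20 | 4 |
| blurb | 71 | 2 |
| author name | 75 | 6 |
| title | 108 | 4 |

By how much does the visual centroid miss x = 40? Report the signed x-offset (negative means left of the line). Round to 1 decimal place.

Total weight = 4 + 2 + 6 + 4 = 16.
Σw·x = 4·20 + 2·71 + 6·75 + 4·108 = 1104, so x̄ = 1104/16 ≈ 69.00.
Against x = 40, that's 69.00 − 40 = 29.00.

≈ 29.0 pt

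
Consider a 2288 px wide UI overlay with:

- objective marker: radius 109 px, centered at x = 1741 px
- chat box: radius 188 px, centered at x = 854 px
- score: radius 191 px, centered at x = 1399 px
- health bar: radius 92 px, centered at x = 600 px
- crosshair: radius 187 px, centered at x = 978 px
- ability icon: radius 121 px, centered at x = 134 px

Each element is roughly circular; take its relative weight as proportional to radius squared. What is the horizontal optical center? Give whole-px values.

x ≈ 1010

Weights ∝ r²: objective marker 109² = 11881, chat box 188² = 35344, score 191² = 36481, health bar 92² = 8464, crosshair 187² = 34969, ability icon 121² = 14641; Σw = 141780.
Σw·x = 11881·1741 + 35344·854 + 36481·1399 + 8464·600 + 34969·978 + 14641·134 = 143145492, so x̄ = 143145492/141780 ≈ 1009.63.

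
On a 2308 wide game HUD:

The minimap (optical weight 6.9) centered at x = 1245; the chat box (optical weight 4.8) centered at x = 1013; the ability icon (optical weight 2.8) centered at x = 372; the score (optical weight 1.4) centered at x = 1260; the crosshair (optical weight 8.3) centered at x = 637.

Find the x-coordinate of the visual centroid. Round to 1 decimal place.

Σw = 6.9 + 4.8 + 2.8 + 1.4 + 8.3 = 24.2.
x: (6.9·1245 + 4.8·1013 + 2.8·372 + 1.4·1260 + 8.3·637) / 24.2 = 21545.6 / 24.2 ≈ 890.31

x ≈ 890.3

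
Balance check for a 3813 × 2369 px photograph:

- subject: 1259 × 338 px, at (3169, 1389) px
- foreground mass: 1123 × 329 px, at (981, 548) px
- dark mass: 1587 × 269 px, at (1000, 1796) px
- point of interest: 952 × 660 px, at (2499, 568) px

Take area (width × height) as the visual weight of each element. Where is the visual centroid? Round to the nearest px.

Taking area as weight: subject 1259·338 = 425542, foreground mass 1123·329 = 369467, dark mass 1587·269 = 426903, point of interest 952·660 = 628320. Sum 1850232.
Σw·x = 425542·3169 + 369467·981 + 426903·1000 + 628320·2499 = 3708064405, so x̄ = 3708064405/1850232 ≈ 2004.11.
Σw·y = 425542·1389 + 369467·548 + 426903·1796 + 628320·568 = 1917149302, so ȳ = 1917149302/1850232 ≈ 1036.17.

(2004, 1036)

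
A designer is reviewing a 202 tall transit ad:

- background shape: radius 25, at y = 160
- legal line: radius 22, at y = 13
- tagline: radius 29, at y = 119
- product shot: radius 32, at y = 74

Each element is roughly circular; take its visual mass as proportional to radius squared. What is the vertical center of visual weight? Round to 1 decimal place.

y ≈ 94.9

Weights ∝ r²: background shape 25² = 625, legal line 22² = 484, tagline 29² = 841, product shot 32² = 1024; Σw = 2974.
Σw·y = 625·160 + 484·13 + 841·119 + 1024·74 = 282147, so ȳ = 282147/2974 ≈ 94.87.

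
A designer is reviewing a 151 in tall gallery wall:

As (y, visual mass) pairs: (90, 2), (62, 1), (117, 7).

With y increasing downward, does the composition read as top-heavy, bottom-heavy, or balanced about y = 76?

bottom-heavy

Σw = 2 + 1 + 7 = 10.
Σw·y = 2·90 + 1·62 + 7·117 = 1061, so ȳ = 1061/10 ≈ 106.10.
106.1 vs midline 76 → bottom-heavy.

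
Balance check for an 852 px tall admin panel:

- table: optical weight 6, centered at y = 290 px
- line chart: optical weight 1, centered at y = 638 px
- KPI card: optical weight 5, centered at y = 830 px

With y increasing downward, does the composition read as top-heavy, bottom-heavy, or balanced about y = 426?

bottom-heavy

Σw = 6 + 1 + 5 = 12.
Σw·y = 6·290 + 1·638 + 5·830 = 6528, so ȳ = 6528/12 ≈ 544.00.
544.0 lies below (larger y than) the midline 426, so the layout is bottom-heavy.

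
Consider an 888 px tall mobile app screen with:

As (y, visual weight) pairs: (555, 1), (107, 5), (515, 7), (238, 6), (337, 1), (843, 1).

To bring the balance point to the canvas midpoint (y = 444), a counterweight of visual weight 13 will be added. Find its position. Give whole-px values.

New total weight: (1 + 5 + 7 + 6 + 1 + 1) + 13 = 34.
Along y: (7303 + 13·y) / 34 = 444 (existing moment 1·555 + 5·107 + 7·515 + 6·238 + 1·337 + 1·843 = 7303) ⇒ y = (15096 − 7303) / 13 ≈ 599.46.

y ≈ 599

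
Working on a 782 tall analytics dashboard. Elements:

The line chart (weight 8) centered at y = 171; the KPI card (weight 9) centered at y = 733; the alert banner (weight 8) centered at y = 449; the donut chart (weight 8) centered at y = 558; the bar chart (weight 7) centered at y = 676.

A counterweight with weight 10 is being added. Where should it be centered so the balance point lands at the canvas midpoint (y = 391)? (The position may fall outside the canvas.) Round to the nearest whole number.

y ≈ -120

New total weight: (8 + 9 + 8 + 8 + 7) + 10 = 50.
y: target moment 50×391 = 19550; current 8·171 + 9·733 + 8·449 + 8·558 + 7·676 = 20753; the counterweight supplies -1203, so y = -1203/10 ≈ -120.30.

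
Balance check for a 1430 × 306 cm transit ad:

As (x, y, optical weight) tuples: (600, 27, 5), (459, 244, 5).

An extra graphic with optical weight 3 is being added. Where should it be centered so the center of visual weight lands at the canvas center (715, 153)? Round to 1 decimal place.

(1333.3, 211.3)

New total weight: (5 + 5) + 3 = 13.
Along x: (5295 + 3·x) / 13 = 715 (existing moment 5·600 + 5·459 = 5295) ⇒ x = (9295 − 5295) / 3 ≈ 1333.33.
Along y: (1355 + 3·y) / 13 = 153 (existing moment 5·27 + 5·244 = 1355) ⇒ y = (1989 − 1355) / 3 ≈ 211.33.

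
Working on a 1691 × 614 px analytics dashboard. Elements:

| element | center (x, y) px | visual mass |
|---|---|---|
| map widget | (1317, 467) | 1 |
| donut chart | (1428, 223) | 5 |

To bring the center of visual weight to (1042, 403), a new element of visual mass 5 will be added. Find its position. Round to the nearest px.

After adding the new element, total weight = 1 + 5 + 5 = 11.
Along x: (8457 + 5·x) / 11 = 1042 (existing moment 1·1317 + 5·1428 = 8457) ⇒ x = (11462 − 8457) / 5 ≈ 601.00.
Along y: (1582 + 5·y) / 11 = 403 (existing moment 1·467 + 5·223 = 1582) ⇒ y = (4433 − 1582) / 5 ≈ 570.20.

(601, 570)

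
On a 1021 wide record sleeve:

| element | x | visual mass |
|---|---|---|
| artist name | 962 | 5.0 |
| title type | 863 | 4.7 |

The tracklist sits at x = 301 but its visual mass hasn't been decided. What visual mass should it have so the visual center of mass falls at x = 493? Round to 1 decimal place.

Known weights sum to 5.0 + 4.7 = 9.7; their moment is 5.0·962 + 4.7·863 = 8866.1.
Set Σw·x/Σw = 493: (8866.1 + 301w) = 493·(9.7 + w).
Solving: w = (493·9.7 − 8866.1) / (301 − 493) = -4084.0 / -192 ≈ 21.27.

w ≈ 21.3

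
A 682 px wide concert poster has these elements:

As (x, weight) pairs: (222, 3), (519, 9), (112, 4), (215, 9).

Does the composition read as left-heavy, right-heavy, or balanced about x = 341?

Σw = 3 + 9 + 4 + 9 = 25.
x: (3·222 + 9·519 + 4·112 + 9·215) / 25 = 7720 / 25 ≈ 308.80
308.8 vs midline 341 → left-heavy.

left-heavy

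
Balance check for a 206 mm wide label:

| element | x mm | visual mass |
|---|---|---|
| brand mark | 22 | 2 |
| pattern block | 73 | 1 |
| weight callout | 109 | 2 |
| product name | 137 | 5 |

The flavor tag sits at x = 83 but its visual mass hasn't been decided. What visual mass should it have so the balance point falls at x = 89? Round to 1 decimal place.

Known weights sum to 2 + 1 + 2 + 5 = 10; their moment is 2·22 + 1·73 + 2·109 + 5·137 = 1020.
For the centroid to hit 89: (1020 + w·83) / (10 + w) = 89.
So w = (89·10 − 1020)/(83 − 89) = -130/-6 ≈ 21.67.

w ≈ 21.7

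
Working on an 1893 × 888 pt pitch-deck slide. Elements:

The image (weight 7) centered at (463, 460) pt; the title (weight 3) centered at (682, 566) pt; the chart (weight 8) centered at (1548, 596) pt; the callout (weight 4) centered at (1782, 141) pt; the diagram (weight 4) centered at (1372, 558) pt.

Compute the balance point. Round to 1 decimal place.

(1164.9, 480.1)

Σw = 7 + 3 + 8 + 4 + 4 = 26.
x-moment: 7·463 + 3·682 + 8·1548 + 4·1782 + 4·1372 = 30287; centroid 30287/26 ≈ 1164.88.
y-moment: 7·460 + 3·566 + 8·596 + 4·141 + 4·558 = 12482; centroid 12482/26 ≈ 480.08.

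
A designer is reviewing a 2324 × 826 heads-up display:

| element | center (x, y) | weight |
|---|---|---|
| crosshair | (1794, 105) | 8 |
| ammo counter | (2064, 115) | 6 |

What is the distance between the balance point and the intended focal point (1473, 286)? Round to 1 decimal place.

Weights sum to 8 + 6 = 14.
Σw·x = 8·1794 + 6·2064 = 26736, so x̄ = 26736/14 ≈ 1909.71.
Σw·y = 8·105 + 6·115 = 1530, so ȳ = 1530/14 ≈ 109.29.
From (1473, 286): dx = 436.71, dy = -176.71, so the distance is √(dx²+dy²) ≈ 471.11.

≈ 471.1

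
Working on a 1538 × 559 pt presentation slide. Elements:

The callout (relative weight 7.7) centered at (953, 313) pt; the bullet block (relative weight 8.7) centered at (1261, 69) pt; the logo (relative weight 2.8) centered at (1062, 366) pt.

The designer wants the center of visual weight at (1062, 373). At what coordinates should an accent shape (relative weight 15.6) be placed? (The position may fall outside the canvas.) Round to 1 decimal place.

New total weight: (7.7 + 8.7 + 2.8) + 15.6 = 34.8.
x: target moment 34.8×1062 = 36957.6; current 7.7·953 + 8.7·1261 + 2.8·1062 = 21282.4; the accent shape supplies 15675.2, so x = 15675.2/15.6 ≈ 1004.82.
y: target moment 34.8×373 = 12980.4; current 7.7·313 + 8.7·69 + 2.8·366 = 4035.2; the accent shape supplies 8945.2, so y = 8945.2/15.6 ≈ 573.41.

(1004.8, 573.4)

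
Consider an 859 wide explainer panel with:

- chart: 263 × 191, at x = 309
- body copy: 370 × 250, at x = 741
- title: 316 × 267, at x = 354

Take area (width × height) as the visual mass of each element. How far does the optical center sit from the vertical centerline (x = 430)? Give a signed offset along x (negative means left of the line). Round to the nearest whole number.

Taking area as weight: chart 263·191 = 50233, body copy 370·250 = 92500, title 316·267 = 84372. Sum 227105.
x-moment: 50233·309 + 92500·741 + 84372·354 = 113932185; centroid 113932185/227105 ≈ 501.67.
Offset from x = 430: 501.67 − 430 ≈ 71.67.

≈ 72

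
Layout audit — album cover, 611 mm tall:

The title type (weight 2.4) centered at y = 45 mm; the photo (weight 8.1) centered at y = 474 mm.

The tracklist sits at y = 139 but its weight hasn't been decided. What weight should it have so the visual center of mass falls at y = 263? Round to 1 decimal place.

w ≈ 9.6

Known weights sum to 2.4 + 8.1 = 10.5; their moment is 2.4·45 + 8.1·474 = 3947.4.
For the centroid to hit 263: (3947.4 + w·139) / (10.5 + w) = 263.
Rearranging, w·(139 − 263) = 263·10.5 − 3947.4 = -1185.9, so w ≈ -1185.9/-124 = 9.56.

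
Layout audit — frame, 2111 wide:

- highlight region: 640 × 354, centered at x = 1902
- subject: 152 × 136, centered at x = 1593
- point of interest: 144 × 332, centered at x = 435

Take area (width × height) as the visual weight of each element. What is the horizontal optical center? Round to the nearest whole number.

x ≈ 1643

Taking area as weight: highlight region 640·354 = 226560, subject 152·136 = 20672, point of interest 144·332 = 47808. Sum 295040.
Σw·x = 226560·1902 + 20672·1593 + 47808·435 = 484644096, so x̄ = 484644096/295040 ≈ 1642.64.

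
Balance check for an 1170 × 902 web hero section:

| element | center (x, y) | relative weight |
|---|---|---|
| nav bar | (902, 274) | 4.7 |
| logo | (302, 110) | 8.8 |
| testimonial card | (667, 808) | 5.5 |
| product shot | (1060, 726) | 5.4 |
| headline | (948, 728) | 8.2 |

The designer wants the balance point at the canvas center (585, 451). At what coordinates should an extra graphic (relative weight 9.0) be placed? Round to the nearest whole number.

(30, 241)

After adding the extra graphic, total weight = 4.7 + 8.8 + 5.5 + 5.4 + 8.2 + 9.0 = 41.6.
x: target moment 41.6×585 = 24336.0; current 4.7·902 + 8.8·302 + 5.5·667 + 5.4·1060 + 8.2·948 = 24063.1; the extra graphic supplies 272.9, so x = 272.9/9.0 ≈ 30.32.
y: target moment 41.6×451 = 18761.6; current 4.7·274 + 8.8·110 + 5.5·808 + 5.4·726 + 8.2·728 = 16589.8; the extra graphic supplies 2171.8, so y = 2171.8/9.0 ≈ 241.31.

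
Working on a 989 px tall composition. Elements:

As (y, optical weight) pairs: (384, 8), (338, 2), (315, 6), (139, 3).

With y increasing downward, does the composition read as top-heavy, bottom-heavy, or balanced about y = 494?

top-heavy

Weights sum to 8 + 2 + 6 + 3 = 19.
y-moment: 8·384 + 2·338 + 6·315 + 3·139 = 6055; centroid 6055/19 ≈ 318.68.
318.7 vs midline 494 → top-heavy.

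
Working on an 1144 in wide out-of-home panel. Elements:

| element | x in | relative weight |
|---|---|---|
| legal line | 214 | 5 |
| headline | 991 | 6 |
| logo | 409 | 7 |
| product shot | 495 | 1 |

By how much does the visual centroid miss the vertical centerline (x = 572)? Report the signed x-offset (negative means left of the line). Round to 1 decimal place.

≈ -26.0 in

Σw = 5 + 6 + 7 + 1 = 19.
x-moment: 5·214 + 6·991 + 7·409 + 1·495 = 10374; centroid 10374/19 ≈ 546.00.
Difference: 546.00 − 572 ≈ -26.00.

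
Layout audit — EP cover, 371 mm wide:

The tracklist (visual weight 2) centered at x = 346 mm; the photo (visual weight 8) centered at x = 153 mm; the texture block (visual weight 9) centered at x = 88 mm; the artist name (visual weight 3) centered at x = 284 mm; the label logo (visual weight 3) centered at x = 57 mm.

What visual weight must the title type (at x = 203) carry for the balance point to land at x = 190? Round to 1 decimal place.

w ≈ 78.4

Existing Σw = 25 (2 + 8 + 9 + 3 + 3); existing moment 2·346 + 8·153 + 9·88 + 3·284 + 3·57 = 3731.
For the centroid to hit 190: (3731 + w·203) / (25 + w) = 190.
So w = (190·25 − 3731)/(203 − 190) = 1019/13 ≈ 78.38.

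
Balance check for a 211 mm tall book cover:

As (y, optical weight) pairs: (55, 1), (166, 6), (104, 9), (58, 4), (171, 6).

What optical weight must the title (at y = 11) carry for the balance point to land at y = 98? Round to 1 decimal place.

w ≈ 8.0

Existing Σw = 26 (1 + 6 + 9 + 4 + 6); existing moment 1·55 + 6·166 + 9·104 + 4·58 + 6·171 = 3245.
Balance at y = 98 requires (3245 + w·11) / (26 + w) = 98.
Solving: w = (98·26 − 3245) / (11 − 98) = -697 / -87 ≈ 8.01.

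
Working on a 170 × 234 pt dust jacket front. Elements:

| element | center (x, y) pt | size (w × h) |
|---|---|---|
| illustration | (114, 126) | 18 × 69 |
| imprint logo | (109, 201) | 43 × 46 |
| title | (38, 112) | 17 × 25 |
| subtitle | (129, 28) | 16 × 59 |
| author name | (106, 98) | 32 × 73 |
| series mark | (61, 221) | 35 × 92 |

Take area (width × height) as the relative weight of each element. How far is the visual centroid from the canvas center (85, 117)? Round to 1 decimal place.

≈ 38.4 pt

Areas → weights: illustration 18·69 = 1242, imprint logo 43·46 = 1978, title 17·25 = 425, subtitle 16·59 = 944, author name 32·73 = 2336, series mark 35·92 = 3220; Σw = 10145.
x-moment: 1242·114 + 1978·109 + 425·38 + 944·129 + 2336·106 + 3220·61 = 939152; centroid 939152/10145 ≈ 92.57.
y-moment: 1242·126 + 1978·201 + 425·112 + 944·28 + 2336·98 + 3220·221 = 1568650; centroid 1568650/10145 ≈ 154.62.
Relative to (85, 117): Δ = (7.57, 37.62); |Δ| = √(7.57² + 37.62²) ≈ 38.38.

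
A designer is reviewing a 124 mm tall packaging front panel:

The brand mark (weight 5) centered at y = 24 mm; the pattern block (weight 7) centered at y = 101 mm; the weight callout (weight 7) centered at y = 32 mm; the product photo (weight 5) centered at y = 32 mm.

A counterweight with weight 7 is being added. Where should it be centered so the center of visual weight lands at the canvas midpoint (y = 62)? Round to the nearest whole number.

New total weight: (5 + 7 + 7 + 5) + 7 = 31.
y: target moment 31×62 = 1922; current 5·24 + 7·101 + 7·32 + 5·32 = 1211; the counterweight supplies 711, so y = 711/7 ≈ 101.57.

y ≈ 102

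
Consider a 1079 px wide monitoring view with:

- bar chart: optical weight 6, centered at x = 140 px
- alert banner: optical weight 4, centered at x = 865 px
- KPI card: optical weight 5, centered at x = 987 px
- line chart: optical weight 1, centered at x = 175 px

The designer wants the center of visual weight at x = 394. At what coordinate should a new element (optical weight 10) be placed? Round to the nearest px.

x ≈ 83

With the new element, Σw becomes 6 + 4 + 5 + 1 + 10 = 26.
x: target moment 26×394 = 10244; current 6·140 + 4·865 + 5·987 + 1·175 = 9410; the new element supplies 834, so x = 834/10 ≈ 83.40.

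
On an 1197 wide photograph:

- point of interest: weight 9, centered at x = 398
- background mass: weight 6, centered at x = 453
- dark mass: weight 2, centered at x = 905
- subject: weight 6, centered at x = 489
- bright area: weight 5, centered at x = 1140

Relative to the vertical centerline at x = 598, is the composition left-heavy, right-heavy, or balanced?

Total weight = 9 + 6 + 2 + 6 + 5 = 28.
x-moment: 9·398 + 6·453 + 2·905 + 6·489 + 5·1140 = 16744; centroid 16744/28 ≈ 598.00.
598.00 = 598 exactly: balanced.

balanced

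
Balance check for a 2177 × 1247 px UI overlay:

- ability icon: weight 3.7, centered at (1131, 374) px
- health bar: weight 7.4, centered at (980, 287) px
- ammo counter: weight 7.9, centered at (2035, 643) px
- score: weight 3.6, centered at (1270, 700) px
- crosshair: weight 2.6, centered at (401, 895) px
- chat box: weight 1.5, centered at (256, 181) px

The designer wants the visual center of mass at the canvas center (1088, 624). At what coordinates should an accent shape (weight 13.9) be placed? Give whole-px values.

After adding the accent shape, total weight = 3.7 + 7.4 + 7.9 + 3.6 + 2.6 + 1.5 + 13.9 = 40.6.
x: target moment 40.6×1088 = 44172.8; current 3.7·1131 + 7.4·980 + 7.9·2035 + 3.6·1270 + 2.6·401 + 1.5·256 = 33511.8; the accent shape supplies 10661.0, so x = 10661.0/13.9 ≈ 766.98.
y: target moment 40.6×624 = 25334.4; current 3.7·374 + 7.4·287 + 7.9·643 + 3.6·700 + 2.6·895 + 1.5·181 = 13705.8; the accent shape supplies 11628.6, so y = 11628.6/13.9 ≈ 836.59.

(767, 837)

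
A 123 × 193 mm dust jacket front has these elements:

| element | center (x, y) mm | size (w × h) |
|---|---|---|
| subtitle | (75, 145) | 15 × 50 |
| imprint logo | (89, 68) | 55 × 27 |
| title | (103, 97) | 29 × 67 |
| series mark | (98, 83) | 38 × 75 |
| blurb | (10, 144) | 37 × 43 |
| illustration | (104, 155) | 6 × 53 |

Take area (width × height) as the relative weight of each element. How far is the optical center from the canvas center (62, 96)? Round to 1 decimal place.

≈ 19.2 mm

Areas → weights: subtitle 15·50 = 750, imprint logo 55·27 = 1485, title 29·67 = 1943, series mark 38·75 = 2850, blurb 37·43 = 1591, illustration 6·53 = 318; Σw = 8937.
Σw·x = 750·75 + 1485·89 + 1943·103 + 2850·98 + 1591·10 + 318·104 = 716826, so x̄ = 716826/8937 ≈ 80.21.
Σw·y = 750·145 + 1485·68 + 1943·97 + 2850·83 + 1591·144 + 318·155 = 913145, so ȳ = 913145/8937 ≈ 102.18.
Relative to (62, 96): Δ = (18.21, 6.18); |Δ| = √(18.21² + 6.18²) ≈ 19.23.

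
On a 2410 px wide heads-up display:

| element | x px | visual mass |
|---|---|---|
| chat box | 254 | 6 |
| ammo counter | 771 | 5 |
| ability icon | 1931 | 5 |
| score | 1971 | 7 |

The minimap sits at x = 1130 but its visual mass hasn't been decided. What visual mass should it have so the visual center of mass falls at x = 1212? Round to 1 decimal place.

Known weights sum to 6 + 5 + 5 + 7 = 23; their moment is 6·254 + 5·771 + 5·1931 + 7·1971 = 28831.
Set Σw·x/Σw = 1212: (28831 + 1130w) = 1212·(23 + w).
Rearranging, w·(1130 − 1212) = 1212·23 − 28831 = -955, so w ≈ -955/-82 = 11.65.

w ≈ 11.6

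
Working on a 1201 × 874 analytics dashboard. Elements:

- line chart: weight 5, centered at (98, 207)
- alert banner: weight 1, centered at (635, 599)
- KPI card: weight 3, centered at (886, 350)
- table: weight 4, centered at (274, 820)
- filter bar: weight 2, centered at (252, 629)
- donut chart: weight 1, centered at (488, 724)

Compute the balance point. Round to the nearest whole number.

(367, 497)

Weights sum to 5 + 1 + 3 + 4 + 2 + 1 = 16.
x: (5·98 + 1·635 + 3·886 + 4·274 + 2·252 + 1·488) / 16 = 5871 / 16 ≈ 366.94
y: (5·207 + 1·599 + 3·350 + 4·820 + 2·629 + 1·724) / 16 = 7946 / 16 ≈ 496.62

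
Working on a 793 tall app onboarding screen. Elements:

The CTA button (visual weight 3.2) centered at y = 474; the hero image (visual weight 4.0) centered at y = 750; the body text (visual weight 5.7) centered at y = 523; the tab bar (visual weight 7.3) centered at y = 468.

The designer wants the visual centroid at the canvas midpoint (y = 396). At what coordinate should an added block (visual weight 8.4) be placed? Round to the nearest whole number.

New total weight: (3.2 + 4.0 + 5.7 + 7.3) + 8.4 = 28.6.
Along y: (10914.3 + 8.4·y) / 28.6 = 396 (existing moment 3.2·474 + 4.0·750 + 5.7·523 + 7.3·468 = 10914.3) ⇒ y = (11325.6 − 10914.3) / 8.4 ≈ 48.96.

y ≈ 49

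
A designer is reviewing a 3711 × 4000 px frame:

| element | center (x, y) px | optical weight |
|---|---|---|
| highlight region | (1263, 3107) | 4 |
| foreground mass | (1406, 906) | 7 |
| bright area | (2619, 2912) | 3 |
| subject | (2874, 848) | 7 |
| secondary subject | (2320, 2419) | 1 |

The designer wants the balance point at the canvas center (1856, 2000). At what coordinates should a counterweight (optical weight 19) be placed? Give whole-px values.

New total weight: (4 + 7 + 3 + 7 + 1) + 19 = 41.
x: need Σw·x = 41·1856 = 76096. Existing = 4·1263 + 7·1406 + 3·2619 + 7·2874 + 1·2320 = 45189. Remainder 30907 / 19 ≈ 1626.68.
y: need Σw·y = 41·2000 = 82000. Existing = 4·3107 + 7·906 + 3·2912 + 7·848 + 1·2419 = 35861. Remainder 46139 / 19 ≈ 2428.37.

(1627, 2428)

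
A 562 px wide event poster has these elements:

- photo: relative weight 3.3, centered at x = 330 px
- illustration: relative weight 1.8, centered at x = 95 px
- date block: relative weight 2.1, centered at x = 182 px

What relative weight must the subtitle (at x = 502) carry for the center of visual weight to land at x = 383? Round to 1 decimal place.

Fixed elements: Σw = 3.3 + 1.8 + 2.1 = 7.2, Σw·x = 3.3·330 + 1.8·95 + 2.1·182 = 1642.2.
For the centroid to hit 383: (1642.2 + w·502) / (7.2 + w) = 383.
So w = (383·7.2 − 1642.2)/(502 − 383) = 1115.4/119 ≈ 9.37.

w ≈ 9.4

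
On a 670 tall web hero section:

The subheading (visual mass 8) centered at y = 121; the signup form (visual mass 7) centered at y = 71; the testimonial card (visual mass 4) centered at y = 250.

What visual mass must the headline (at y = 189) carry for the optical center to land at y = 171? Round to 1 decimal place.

Known weights sum to 8 + 7 + 4 = 19; their moment is 8·121 + 7·71 + 4·250 = 2465.
For the centroid to hit 171: (2465 + w·189) / (19 + w) = 171.
Solving: w = (171·19 − 2465) / (189 − 171) = 784 / 18 ≈ 43.56.

w ≈ 43.6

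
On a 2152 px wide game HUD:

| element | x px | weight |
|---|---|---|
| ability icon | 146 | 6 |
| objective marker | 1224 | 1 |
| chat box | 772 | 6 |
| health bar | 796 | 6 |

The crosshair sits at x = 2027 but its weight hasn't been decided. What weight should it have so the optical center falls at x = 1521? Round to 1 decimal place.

w ≈ 34.4

Fixed elements: Σw = 6 + 1 + 6 + 6 = 19, Σw·x = 6·146 + 1·1224 + 6·772 + 6·796 = 11508.
Balance at x = 1521 requires (11508 + w·2027) / (19 + w) = 1521.
Solving: w = (1521·19 − 11508) / (2027 − 1521) = 17391 / 506 ≈ 34.37.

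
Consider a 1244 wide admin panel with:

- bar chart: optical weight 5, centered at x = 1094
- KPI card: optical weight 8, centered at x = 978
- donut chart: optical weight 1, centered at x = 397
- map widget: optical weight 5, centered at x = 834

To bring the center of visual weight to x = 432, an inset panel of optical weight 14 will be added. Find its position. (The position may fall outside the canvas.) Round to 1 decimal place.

With the inset panel, Σw becomes 5 + 8 + 1 + 5 + 14 = 33.
Along x: (17861 + 14·x) / 33 = 432 (existing moment 5·1094 + 8·978 + 1·397 + 5·834 = 17861) ⇒ x = (14256 − 17861) / 14 ≈ -257.50.

x ≈ -257.5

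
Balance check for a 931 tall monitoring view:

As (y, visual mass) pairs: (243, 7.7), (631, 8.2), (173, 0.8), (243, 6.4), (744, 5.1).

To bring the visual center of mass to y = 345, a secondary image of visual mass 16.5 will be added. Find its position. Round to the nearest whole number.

After adding the secondary image, total weight = 7.7 + 8.2 + 0.8 + 6.4 + 5.1 + 16.5 = 44.7.
Along y: (12533.3 + 16.5·y) / 44.7 = 345 (existing moment 7.7·243 + 8.2·631 + 0.8·173 + 6.4·243 + 5.1·744 = 12533.3) ⇒ y = (15421.5 − 12533.3) / 16.5 ≈ 175.04.

y ≈ 175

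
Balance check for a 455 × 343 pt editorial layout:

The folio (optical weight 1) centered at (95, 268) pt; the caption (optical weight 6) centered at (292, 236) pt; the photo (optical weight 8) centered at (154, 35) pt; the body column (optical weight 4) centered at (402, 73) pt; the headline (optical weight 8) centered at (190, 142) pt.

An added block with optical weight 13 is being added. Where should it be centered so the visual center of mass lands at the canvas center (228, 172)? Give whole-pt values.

After adding the added block, total weight = 1 + 6 + 8 + 4 + 8 + 13 = 40.
x: target moment 40×228 = 9120; current 1·95 + 6·292 + 8·154 + 4·402 + 8·190 = 6207; the added block supplies 2913, so x = 2913/13 ≈ 224.08.
y: target moment 40×172 = 6880; current 1·268 + 6·236 + 8·35 + 4·73 + 8·142 = 3392; the added block supplies 3488, so y = 3488/13 ≈ 268.31.

(224, 268)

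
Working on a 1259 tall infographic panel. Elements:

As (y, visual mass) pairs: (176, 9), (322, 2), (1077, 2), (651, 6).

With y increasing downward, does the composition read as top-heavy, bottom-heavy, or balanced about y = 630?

Weights sum to 9 + 2 + 2 + 6 = 19.
y-moment: 9·176 + 2·322 + 2·1077 + 6·651 = 8288; centroid 8288/19 ≈ 436.21.
Since 436.2 is above (smaller y than) 630, the composition reads top-heavy.

top-heavy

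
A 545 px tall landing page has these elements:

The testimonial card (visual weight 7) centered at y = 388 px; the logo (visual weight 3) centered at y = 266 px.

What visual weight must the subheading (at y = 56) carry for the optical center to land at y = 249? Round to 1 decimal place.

w ≈ 5.3

Fixed elements: Σw = 7 + 3 = 10, Σw·y = 7·388 + 3·266 = 3514.
For the centroid to hit 249: (3514 + w·56) / (10 + w) = 249.
So w = (249·10 − 3514)/(56 − 249) = -1024/-193 ≈ 5.31.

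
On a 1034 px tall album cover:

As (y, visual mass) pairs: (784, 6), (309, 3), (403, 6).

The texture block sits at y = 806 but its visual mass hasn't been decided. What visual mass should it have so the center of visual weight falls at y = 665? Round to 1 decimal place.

Fixed elements: Σw = 6 + 3 + 6 = 15, Σw·y = 6·784 + 3·309 + 6·403 = 8049.
Set Σw·y/Σw = 665: (8049 + 806w) = 665·(15 + w).
Solving: w = (665·15 − 8049) / (806 − 665) = 1926 / 141 ≈ 13.66.

w ≈ 13.7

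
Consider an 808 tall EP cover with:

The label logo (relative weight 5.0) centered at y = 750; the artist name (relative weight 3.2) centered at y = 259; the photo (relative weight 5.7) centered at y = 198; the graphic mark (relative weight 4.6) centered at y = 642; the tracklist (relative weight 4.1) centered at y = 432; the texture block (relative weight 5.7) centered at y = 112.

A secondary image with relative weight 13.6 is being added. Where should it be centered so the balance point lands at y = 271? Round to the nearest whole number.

y ≈ 21

With the secondary image, Σw becomes 5.0 + 3.2 + 5.7 + 4.6 + 4.1 + 5.7 + 13.6 = 41.9.
Along y: (11070.2 + 13.6·y) / 41.9 = 271 (existing moment 5.0·750 + 3.2·259 + 5.7·198 + 4.6·642 + 4.1·432 + 5.7·112 = 11070.2) ⇒ y = (11354.9 − 11070.2) / 13.6 ≈ 20.93.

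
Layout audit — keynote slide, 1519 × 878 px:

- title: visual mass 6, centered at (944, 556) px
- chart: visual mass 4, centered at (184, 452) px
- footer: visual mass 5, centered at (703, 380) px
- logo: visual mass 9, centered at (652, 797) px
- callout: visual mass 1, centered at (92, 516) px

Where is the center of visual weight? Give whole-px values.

(635, 589)

Weights sum to 6 + 4 + 5 + 9 + 1 = 25.
Σw·x = 6·944 + 4·184 + 5·703 + 9·652 + 1·92 = 15875, so x̄ = 15875/25 ≈ 635.00.
Σw·y = 6·556 + 4·452 + 5·380 + 9·797 + 1·516 = 14733, so ȳ = 14733/25 ≈ 589.32.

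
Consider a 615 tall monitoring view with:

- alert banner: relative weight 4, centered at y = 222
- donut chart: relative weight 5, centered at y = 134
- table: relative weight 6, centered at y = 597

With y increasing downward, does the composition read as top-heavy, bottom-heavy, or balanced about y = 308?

bottom-heavy

Σw = 4 + 5 + 6 = 15.
y-moment: 4·222 + 5·134 + 6·597 = 5140; centroid 5140/15 ≈ 342.67.
342.7 vs midline 308 → bottom-heavy.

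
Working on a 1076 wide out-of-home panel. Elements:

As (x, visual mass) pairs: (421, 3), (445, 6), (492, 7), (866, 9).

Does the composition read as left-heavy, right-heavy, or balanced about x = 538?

right-heavy

Total weight = 3 + 6 + 7 + 9 = 25.
x-moment: 3·421 + 6·445 + 7·492 + 9·866 = 15171; centroid 15171/25 ≈ 606.84.
606.8 lies right of the midline 538, so the layout is right-heavy.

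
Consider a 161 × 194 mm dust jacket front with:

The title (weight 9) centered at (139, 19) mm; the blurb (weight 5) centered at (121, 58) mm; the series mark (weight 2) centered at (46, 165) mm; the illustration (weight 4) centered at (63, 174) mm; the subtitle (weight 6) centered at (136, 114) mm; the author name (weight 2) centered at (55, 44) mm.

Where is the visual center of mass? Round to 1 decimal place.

(111.6, 80.7)

Weights sum to 9 + 5 + 2 + 4 + 6 + 2 = 28.
Σw·x = 3126; x̄ = 3126/28 ≈ 111.64.
Σw·y = 2259; ȳ = 2259/28 ≈ 80.68.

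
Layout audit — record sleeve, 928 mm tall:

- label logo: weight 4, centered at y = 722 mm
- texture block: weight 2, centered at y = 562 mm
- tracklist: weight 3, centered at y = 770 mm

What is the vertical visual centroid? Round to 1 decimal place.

y ≈ 702.4

Weights sum to 4 + 2 + 3 = 9.
y: (4·722 + 2·562 + 3·770) / 9 = 6322 / 9 ≈ 702.44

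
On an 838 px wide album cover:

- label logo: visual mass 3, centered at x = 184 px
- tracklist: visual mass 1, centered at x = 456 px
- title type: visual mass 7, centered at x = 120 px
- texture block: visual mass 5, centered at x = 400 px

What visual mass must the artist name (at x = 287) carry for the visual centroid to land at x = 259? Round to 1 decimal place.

Existing Σw = 16 (3 + 1 + 7 + 5); existing moment 3·184 + 1·456 + 7·120 + 5·400 = 3848.
For the centroid to hit 259: (3848 + w·287) / (16 + w) = 259.
So w = (259·16 − 3848)/(287 − 259) = 296/28 ≈ 10.57.

w ≈ 10.6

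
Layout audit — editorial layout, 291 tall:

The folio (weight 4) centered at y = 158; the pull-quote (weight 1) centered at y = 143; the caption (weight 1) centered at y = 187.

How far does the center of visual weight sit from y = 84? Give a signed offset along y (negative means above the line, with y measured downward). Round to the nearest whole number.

Total weight = 4 + 1 + 1 = 6.
y-moment: 4·158 + 1·143 + 1·187 = 962; centroid 962/6 ≈ 160.33.
Against y = 84, that's 160.33 − 84 = 76.33.

≈ 76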